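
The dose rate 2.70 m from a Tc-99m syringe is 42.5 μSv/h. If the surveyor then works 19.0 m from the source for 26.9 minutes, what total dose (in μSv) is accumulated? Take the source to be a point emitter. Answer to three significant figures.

0.385 μSv

Applying the 1/r² law, rate at 19.0 m:
42.5 × (2.70/19.0)² = 42.5 × 0.02019 = 0.8581 μSv/h.
Dose = rate × time = 0.8581 μSv/h × 0.4483 h = 0.3847 μSv.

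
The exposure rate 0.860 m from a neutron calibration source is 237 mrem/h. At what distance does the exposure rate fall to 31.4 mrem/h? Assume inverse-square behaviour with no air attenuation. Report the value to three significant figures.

2.36 m

Applying the 1/r² law, d₂ = d₁·√(I₁/I₂).
I₁/I₂ = 237/31.4 = 7.548, so d₂ = 0.860 × √7.548 = 2.363 m.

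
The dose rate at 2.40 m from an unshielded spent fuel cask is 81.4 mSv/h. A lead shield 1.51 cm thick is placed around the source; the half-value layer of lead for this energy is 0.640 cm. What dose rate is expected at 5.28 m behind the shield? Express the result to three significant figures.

3.28 mSv/h

Distance alone: 81.4 × (2.40/5.28)² = 81.4 × 0.2066 = 16.82 mSv/h.
Shield: 1.51/0.640 = 2.359 half-value layers → attenuation 2^(−2.359) = 0.1949.
Combined: 16.82 × 0.1949 = 3.278 mSv/h.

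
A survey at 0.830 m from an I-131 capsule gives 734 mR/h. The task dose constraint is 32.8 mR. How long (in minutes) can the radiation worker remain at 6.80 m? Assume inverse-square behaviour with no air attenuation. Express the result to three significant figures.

Using I₁d₁² = I₂d₂², rate at 6.80 m:
734 × (0.830/6.80)² = 734 × 0.01490 = 10.94 mR/h.
Stay time = 32.8 mR ÷ 10.94 mR/h = 2.998 h = 179.9 min.

180 min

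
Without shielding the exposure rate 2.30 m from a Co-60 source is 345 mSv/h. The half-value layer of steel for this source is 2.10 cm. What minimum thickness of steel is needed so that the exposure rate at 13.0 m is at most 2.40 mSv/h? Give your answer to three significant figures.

4.56 cm

At 13.0 m, distance alone gives (2.30/13.0)² = 0.03130, so 345 × 0.03130 = 10.80 mSv/h.
Further attenuation needed: 10.80/2.40 = 4.500.
n = log₂(4.500) = 2.170 half-value layers.
Thickness = 2.170 × 2.10 cm = 4.557 cm.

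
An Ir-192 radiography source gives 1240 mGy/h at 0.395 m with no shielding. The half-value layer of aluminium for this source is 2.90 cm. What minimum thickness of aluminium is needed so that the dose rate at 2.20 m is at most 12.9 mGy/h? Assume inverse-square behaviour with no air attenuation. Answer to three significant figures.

At 2.20 m, distance alone gives (0.395/2.20)² = 0.03224, so 1240 × 0.03224 = 39.98 mGy/h.
Further attenuation needed: 39.98/12.9 = 3.099.
n = log₂(3.099) = 1.632 half-value layers.
Thickness = 1.632 × 2.90 cm = 4.733 cm.

4.73 cm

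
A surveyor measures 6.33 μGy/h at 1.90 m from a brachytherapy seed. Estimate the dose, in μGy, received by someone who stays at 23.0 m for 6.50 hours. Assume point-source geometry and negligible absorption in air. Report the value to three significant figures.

0.281 μGy

Using I₁d₁² = I₂d₂², rate at 23.0 m:
(1.90/23.0)² = 0.006824, so 6.33 × 0.006824 = 0.04320 μGy/h.
Dose = rate × time = 0.04320 μGy/h × 6.500 h = 0.2808 μGy.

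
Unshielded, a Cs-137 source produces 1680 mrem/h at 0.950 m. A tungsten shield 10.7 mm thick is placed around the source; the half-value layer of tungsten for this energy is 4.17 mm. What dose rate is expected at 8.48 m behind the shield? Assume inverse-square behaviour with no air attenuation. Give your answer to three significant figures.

3.56 mrem/h

Distance alone: (0.950/8.48)² = 0.01255, so 1680 × 0.01255 = 21.08 mrem/h.
Shield: 10.7/4.17 = 2.566 half-value layers → attenuation 2^(−2.566) = 0.1689.
Combined: 21.08 × 0.1689 = 3.560 mrem/h.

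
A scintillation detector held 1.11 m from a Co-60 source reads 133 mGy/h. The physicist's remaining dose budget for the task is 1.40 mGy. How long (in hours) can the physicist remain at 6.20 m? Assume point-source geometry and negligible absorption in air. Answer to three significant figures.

By the inverse-square law, rate at 6.20 m:
(1.11/6.20)² = 0.03205, so 133 × 0.03205 = 4.263 mGy/h.
Stay time = 1.40 mGy ÷ 4.263 mGy/h = 0.3284 h.

0.328 h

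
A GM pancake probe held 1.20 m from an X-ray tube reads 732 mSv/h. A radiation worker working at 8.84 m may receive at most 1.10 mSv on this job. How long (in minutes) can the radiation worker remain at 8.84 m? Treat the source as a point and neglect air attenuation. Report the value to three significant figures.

Applying the 1/r² law, rate at 8.84 m:
732 × (1.20/8.84)² = 732 × 0.01843 = 13.49 mSv/h.
Stay time = 1.10 mSv ÷ 13.49 mSv/h = 0.08154 h = 4.892 min.

4.89 min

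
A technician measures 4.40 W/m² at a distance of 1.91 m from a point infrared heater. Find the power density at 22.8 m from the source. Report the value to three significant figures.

0.0309 W/m²

Since intensity falls as 1/r², the rate at 22.8 m is
4.40 × (1.91/22.8)² = 4.40 × 0.007018 = 0.03088 W/m².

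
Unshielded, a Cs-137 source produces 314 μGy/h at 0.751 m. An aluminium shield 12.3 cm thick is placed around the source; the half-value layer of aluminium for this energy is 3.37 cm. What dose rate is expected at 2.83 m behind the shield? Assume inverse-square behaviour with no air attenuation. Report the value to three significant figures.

Distance alone: 314 × (0.751/2.83)² = 314 × 0.07042 = 22.11 μGy/h.
Shield: 12.3/3.37 = 3.650 half-value layers → attenuation 2^(−3.650) = 0.07966.
Combined: 22.11 × 0.07966 = 1.761 μGy/h.

1.76 μGy/h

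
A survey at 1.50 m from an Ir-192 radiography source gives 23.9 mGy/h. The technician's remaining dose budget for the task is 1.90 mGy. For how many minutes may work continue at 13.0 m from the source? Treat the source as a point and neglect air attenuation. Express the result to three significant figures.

By the inverse-square law, rate at 13.0 m:
(1.50/13.0)² = 0.01331, so 23.9 × 0.01331 = 0.3181 mGy/h.
Stay time = 1.90 mGy ÷ 0.3181 mGy/h = 5.973 h = 358.4 min.

358 min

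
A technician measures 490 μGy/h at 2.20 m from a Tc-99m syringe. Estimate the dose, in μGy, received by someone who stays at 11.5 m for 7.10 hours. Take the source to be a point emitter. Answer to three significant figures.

Intensity scales as (d₁/d₂)², so rate at 11.5 m:
490 × (2.20/11.5)² = 490 × 0.03660 = 17.93 μGy/h.
Dose = rate × time = 17.93 μGy/h × 7.100 h = 127.3 μGy.

127 μGy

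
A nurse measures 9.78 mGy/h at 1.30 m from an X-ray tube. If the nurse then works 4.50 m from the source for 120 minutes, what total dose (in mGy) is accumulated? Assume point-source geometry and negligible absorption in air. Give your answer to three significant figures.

1.63 mGy

Since intensity falls as 1/r², rate at 4.50 m:
(1.30/4.50)² = 0.08346, so 9.78 × 0.08346 = 0.8162 mGy/h.
Dose = rate × time = 0.8162 mGy/h × 2.000 h = 1.632 mGy.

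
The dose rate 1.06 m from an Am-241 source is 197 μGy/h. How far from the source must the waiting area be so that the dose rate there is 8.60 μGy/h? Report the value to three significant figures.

5.07 m

Intensity scales as (d₁/d₂)², so d₂ = d₁·√(I₁/I₂).
I₁/I₂ = 197/8.60 = 22.91, so d₂ = 1.06 × √22.91 = 5.074 m.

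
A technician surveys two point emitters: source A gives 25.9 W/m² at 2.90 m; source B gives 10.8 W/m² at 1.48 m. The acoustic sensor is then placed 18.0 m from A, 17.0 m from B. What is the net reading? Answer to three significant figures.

0.754 W/m²

By superposition, sum each source's inverse-square contribution:
A: 25.9 × (2.90/18.0)² = 0.6723 W/m²
B: 10.8 × (1.48/17.0)² = 0.08186 W/m²
Total = 0.6723 + 0.08186 = 0.7542 W/m².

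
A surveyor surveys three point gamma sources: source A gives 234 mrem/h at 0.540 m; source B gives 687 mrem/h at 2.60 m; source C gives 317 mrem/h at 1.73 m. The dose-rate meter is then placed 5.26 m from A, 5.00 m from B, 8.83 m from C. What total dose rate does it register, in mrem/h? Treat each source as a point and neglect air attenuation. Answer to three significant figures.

By superposition, sum each source's inverse-square contribution:
A: 234 × (0.540/5.26)² = 2.466 mrem/h
B: 687 × (2.60/5.00)² = 185.8 mrem/h
C: 317 × (1.73/8.83)² = 12.17 mrem/h
Total = 2.466 + 185.8 + 12.17 = 200.4 mrem/h.

200 mrem/h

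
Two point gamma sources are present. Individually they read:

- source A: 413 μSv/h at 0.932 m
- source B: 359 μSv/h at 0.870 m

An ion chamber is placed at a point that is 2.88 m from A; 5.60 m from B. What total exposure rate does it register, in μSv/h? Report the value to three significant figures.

51.9 μSv/h

Each source contributes Iᵢ·(dᵢ/rᵢ)²; contributions add.
A: 413 × (0.932/2.88)² = 43.25 μSv/h
B: 359 × (0.870/5.60)² = 8.665 μSv/h
Total = 43.25 + 8.665 = 51.91 μSv/h.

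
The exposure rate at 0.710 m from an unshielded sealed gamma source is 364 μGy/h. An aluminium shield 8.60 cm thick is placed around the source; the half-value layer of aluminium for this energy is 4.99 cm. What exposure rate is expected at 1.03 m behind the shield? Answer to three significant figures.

52.4 μGy/h

Distance alone: 364 × (0.710/1.03)² = 364 × 0.4752 = 173.0 μGy/h.
Shield: 8.60/4.99 = 1.723 half-value layers → attenuation 2^(−1.723) = 0.3029.
Combined: 173.0 × 0.3029 = 52.40 μGy/h.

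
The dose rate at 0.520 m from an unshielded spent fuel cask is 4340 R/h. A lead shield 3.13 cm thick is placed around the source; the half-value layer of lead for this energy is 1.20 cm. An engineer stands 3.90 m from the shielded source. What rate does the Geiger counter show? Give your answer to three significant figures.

Distance alone: (0.520/3.90)² = 0.01778, so 4340 × 0.01778 = 77.17 R/h.
Shield: 3.13/1.20 = 2.608 half-value layers → attenuation 2^(−2.608) = 0.1640.
Combined: 77.17 × 0.1640 = 12.66 R/h.

12.7 R/h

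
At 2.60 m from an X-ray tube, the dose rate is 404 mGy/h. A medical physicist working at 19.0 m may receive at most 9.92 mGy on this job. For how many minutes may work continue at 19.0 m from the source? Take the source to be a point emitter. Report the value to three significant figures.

78.7 min

Using I₁d₁² = I₂d₂², rate at 19.0 m:
(2.60/19.0)² = 0.01873, so 404 × 0.01873 = 7.567 mGy/h.
Stay time = 9.92 mGy ÷ 7.567 mGy/h = 1.311 h = 78.66 min.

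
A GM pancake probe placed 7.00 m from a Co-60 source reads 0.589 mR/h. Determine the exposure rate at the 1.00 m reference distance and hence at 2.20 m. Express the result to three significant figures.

28.9 mR/h; 5.96 mR/h

Using I₁d₁² = I₂d₂²,
At 1.00 m: 0.589 × (7.00/1.00)² = 0.589 × 49.00 = 28.86 mR/h
At 2.20 m: (1.00/2.20)² = 0.2066, so 28.86 × 0.2066 = 5.962 mR/h.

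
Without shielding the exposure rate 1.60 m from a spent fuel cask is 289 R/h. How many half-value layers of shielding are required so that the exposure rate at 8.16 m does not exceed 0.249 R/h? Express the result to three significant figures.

5.48 half-value layers

At 8.16 m, distance alone gives (1.60/8.16)² = 0.03845, so 289 × 0.03845 = 11.11 R/h.
Further attenuation needed: 11.11/0.249 = 44.62.
n = log₂(44.62) = 5.480 half-value layers.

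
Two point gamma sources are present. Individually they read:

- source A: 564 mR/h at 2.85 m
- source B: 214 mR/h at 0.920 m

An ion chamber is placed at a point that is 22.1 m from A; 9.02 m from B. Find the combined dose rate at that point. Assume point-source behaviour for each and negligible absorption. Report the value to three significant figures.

Each source contributes Iᵢ·(dᵢ/rᵢ)²; contributions add.
A: 564 × (2.85/22.1)² = 9.380 mR/h
B: 214 × (0.920/9.02)² = 2.226 mR/h
Total = 9.380 + 2.226 = 11.61 mR/h.

11.6 mR/h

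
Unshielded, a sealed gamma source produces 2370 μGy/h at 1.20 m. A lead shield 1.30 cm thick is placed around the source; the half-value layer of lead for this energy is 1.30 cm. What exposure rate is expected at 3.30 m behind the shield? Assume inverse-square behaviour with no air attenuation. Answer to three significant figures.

Distance alone: (1.20/3.30)² = 0.1322, so 2370 × 0.1322 = 313.3 μGy/h.
Shield: 1.30/1.30 = 1.000 half-value layers → attenuation 2^(−1.000) = 0.5000.
Combined: 313.3 × 0.5000 = 156.7 μGy/h.

157 μGy/h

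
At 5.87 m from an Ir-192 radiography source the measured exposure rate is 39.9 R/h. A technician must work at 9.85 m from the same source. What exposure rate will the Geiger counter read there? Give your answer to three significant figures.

14.2 R/h

By the inverse-square law, scaling from 5.87 m to 9.85 m:
39.9 × (5.87/9.85)² = 39.9 × 0.3551 = 14.17 R/h.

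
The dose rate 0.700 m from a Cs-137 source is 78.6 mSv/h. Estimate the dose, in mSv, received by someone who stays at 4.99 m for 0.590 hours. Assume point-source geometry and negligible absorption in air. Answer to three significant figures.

By the inverse-square law, rate at 4.99 m:
(0.700/4.99)² = 0.01968, so 78.6 × 0.01968 = 1.547 mSv/h.
Dose = rate × time = 1.547 mSv/h × 0.5900 h = 0.9127 mSv.

0.913 mSv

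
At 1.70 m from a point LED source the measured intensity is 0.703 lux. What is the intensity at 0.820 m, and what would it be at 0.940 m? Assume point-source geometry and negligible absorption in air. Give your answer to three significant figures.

3.02 lux; 2.30 lux

Intensity scales as (d₁/d₂)², so
At 0.820 m: (1.70/0.820)² = 4.298, so 0.703 × 4.298 = 3.021 lux
At 0.940 m: (0.820/0.940)² = 0.7610, so 3.021 × 0.7610 = 2.299 lux.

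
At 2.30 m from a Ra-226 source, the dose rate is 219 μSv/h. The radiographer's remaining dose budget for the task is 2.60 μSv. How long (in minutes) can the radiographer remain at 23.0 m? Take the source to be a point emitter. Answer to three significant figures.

71.2 min

Using I₁d₁² = I₂d₂², rate at 23.0 m:
(2.30/23.0)² = 0.01000, so 219 × 0.01000 = 2.190 μSv/h.
Stay time = 2.60 μSv ÷ 2.190 μSv/h = 1.187 h = 71.22 min.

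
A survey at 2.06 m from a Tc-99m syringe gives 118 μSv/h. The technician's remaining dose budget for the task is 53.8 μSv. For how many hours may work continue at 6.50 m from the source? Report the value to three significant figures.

4.54 h

Using I₁d₁² = I₂d₂², rate at 6.50 m:
(2.06/6.50)² = 0.1004, so 118 × 0.1004 = 11.85 μSv/h.
Stay time = 53.8 μSv ÷ 11.85 μSv/h = 4.540 h.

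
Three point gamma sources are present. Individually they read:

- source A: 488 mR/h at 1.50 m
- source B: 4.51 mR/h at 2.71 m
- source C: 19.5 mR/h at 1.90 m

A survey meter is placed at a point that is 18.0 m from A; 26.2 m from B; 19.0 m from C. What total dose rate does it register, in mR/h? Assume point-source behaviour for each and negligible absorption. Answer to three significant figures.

Each source contributes Iᵢ·(dᵢ/rᵢ)²; contributions add.
A: 488 × (1.50/18.0)² = 3.389 mR/h
B: 4.51 × (2.71/26.2)² = 0.04825 mR/h
C: 19.5 × (1.90/19.0)² = 0.1950 mR/h
Total = 3.389 + 0.04825 + 0.1950 = 3.632 mR/h.

3.63 mR/h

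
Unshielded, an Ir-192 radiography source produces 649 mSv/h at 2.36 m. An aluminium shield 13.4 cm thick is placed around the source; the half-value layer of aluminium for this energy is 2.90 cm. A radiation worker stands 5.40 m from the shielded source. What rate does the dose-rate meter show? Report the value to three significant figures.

Distance alone: 649 × (2.36/5.40)² = 649 × 0.1910 = 124.0 mSv/h.
Shield: 13.4/2.90 = 4.621 half-value layers → attenuation 2^(−4.621) = 0.04064.
Combined: 124.0 × 0.04064 = 5.039 mSv/h.

5.04 mSv/h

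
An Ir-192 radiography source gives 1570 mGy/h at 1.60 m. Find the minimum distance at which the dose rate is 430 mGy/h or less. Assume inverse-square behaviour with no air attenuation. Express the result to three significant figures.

By the inverse-square law, d₂ = d₁·√(I₁/I₂).
I₁/I₂ = 1570/430 = 3.651, so d₂ = 1.60 × √3.651 = 3.057 m.

3.06 m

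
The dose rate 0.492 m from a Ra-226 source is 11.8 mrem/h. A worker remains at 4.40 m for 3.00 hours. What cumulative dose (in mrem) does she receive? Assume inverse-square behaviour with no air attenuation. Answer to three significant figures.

0.443 mrem

Using I₁d₁² = I₂d₂², rate at 4.40 m:
(0.492/4.40)² = 0.01250, so 11.8 × 0.01250 = 0.1475 mrem/h.
Dose = rate × time = 0.1475 mrem/h × 3.000 h = 0.4425 mrem.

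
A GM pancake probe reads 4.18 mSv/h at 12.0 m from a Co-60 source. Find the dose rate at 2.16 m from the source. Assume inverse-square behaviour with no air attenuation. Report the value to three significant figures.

129 mSv/h

Intensity scales as (d₁/d₂)², so the rate at 2.16 m is
4.18 × (12.0/2.16)² = 4.18 × 30.86 = 129.0 mSv/h.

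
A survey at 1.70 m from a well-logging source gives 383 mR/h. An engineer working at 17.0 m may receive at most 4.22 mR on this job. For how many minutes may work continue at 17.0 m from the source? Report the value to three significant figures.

66.1 min

Applying the 1/r² law, rate at 17.0 m:
(1.70/17.0)² = 0.01000, so 383 × 0.01000 = 3.830 mR/h.
Stay time = 4.22 mR ÷ 3.830 mR/h = 1.102 h = 66.12 min.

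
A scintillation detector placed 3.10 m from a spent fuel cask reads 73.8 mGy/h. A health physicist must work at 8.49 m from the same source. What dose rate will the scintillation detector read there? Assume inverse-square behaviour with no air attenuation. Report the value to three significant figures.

9.84 mGy/h

Applying the 1/r² law, scaling from 3.10 m to 8.49 m:
73.8 × (3.10/8.49)² = 73.8 × 0.1333 = 9.838 mGy/h.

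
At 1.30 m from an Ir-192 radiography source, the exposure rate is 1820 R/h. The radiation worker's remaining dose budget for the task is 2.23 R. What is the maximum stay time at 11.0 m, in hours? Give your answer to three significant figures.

0.0877 h

Intensity scales as (d₁/d₂)², so rate at 11.0 m:
1820 × (1.30/11.0)² = 1820 × 0.01397 = 25.43 R/h.
Stay time = 2.23 R ÷ 25.43 R/h = 0.08769 h.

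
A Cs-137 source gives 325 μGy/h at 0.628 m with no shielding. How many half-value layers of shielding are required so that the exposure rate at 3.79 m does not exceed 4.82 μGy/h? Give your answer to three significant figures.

At 3.79 m, distance alone gives (0.628/3.79)² = 0.02746, so 325 × 0.02746 = 8.925 μGy/h.
Further attenuation needed: 8.925/4.82 = 1.852.
n = log₂(1.852) = 0.8891 half-value layers.

0.889 half-value layers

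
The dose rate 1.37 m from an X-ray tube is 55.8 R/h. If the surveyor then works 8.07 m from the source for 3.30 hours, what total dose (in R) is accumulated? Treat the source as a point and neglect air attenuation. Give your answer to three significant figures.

Since intensity falls as 1/r², rate at 8.07 m:
(1.37/8.07)² = 0.02882, so 55.8 × 0.02882 = 1.608 R/h.
Dose = rate × time = 1.608 R/h × 3.300 h = 5.306 R.

5.31 R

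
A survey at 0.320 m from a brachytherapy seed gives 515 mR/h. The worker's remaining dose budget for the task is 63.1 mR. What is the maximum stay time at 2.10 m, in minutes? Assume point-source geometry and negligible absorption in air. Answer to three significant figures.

317 min

Intensity scales as (d₁/d₂)², so rate at 2.10 m:
(0.320/2.10)² = 0.02322, so 515 × 0.02322 = 11.96 mR/h.
Stay time = 63.1 mR ÷ 11.96 mR/h = 5.276 h = 316.6 min.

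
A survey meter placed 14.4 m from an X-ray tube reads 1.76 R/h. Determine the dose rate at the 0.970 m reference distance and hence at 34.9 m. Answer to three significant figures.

388 R/h; 0.300 R/h

Using I₁d₁² = I₂d₂²,
At 0.970 m: 1.76 × (14.4/0.970)² = 1.76 × 220.4 = 387.9 R/h
At 34.9 m: (0.970/34.9)² = 0.0007725, so 387.9 × 0.0007725 = 0.2997 R/h.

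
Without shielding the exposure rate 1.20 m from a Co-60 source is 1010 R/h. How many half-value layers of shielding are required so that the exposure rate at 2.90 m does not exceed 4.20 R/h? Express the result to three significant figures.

5.36 half-value layers

At 2.90 m, distance alone gives (1.20/2.90)² = 0.1712, so 1010 × 0.1712 = 172.9 R/h.
Further attenuation needed: 172.9/4.20 = 41.17.
n = log₂(41.17) = 5.364 half-value layers.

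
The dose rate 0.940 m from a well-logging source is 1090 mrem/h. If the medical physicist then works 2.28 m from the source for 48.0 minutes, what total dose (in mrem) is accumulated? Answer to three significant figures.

Using I₁d₁² = I₂d₂², rate at 2.28 m:
(0.940/2.28)² = 0.1700, so 1090 × 0.1700 = 185.3 mrem/h.
Dose = rate × time = 185.3 mrem/h × 0.8000 h = 148.2 mrem.

148 mrem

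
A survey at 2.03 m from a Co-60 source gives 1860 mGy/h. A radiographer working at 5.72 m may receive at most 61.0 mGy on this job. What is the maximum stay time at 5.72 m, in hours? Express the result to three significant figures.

Applying the 1/r² law, rate at 5.72 m:
1860 × (2.03/5.72)² = 1860 × 0.1260 = 234.4 mGy/h.
Stay time = 61.0 mGy ÷ 234.4 mGy/h = 0.2602 h.

0.260 h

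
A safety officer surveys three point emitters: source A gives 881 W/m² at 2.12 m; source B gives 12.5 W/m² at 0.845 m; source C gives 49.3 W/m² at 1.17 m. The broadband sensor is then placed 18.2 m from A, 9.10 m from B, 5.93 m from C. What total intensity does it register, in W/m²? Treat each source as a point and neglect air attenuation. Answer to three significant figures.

14.0 W/m²

Each source contributes Iᵢ·(dᵢ/rᵢ)²; contributions add.
A: 881 × (2.12/18.2)² = 11.95 W/m²
B: 12.5 × (0.845/9.10)² = 0.1078 W/m²
C: 49.3 × (1.17/5.93)² = 1.919 W/m²
Total = 11.95 + 0.1078 + 1.919 = 13.98 W/m².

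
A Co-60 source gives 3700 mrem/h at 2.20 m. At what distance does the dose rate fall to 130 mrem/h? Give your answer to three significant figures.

11.7 m

Applying the 1/r² law, d₂ = d₁·√(I₁/I₂).
I₁/I₂ = 3700/130 = 28.46, so d₂ = 2.20 × √28.46 = 11.74 m.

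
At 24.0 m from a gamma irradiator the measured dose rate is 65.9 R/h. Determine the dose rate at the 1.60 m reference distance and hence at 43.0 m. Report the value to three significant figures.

14800 R/h; 20.5 R/h

Applying the 1/r² law,
At 1.60 m: (24.0/1.60)² = 225.0, so 65.9 × 225.0 = 14830 R/h
At 43.0 m: (1.60/43.0)² = 0.001385, so 14830 × 0.001385 = 20.54 R/h.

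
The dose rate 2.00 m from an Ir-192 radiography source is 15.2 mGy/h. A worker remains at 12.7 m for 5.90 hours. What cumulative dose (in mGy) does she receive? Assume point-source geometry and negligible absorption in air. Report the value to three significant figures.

2.22 mGy

Applying the 1/r² law, rate at 12.7 m:
(2.00/12.7)² = 0.02480, so 15.2 × 0.02480 = 0.3770 mGy/h.
Dose = rate × time = 0.3770 mGy/h × 5.900 h = 2.224 mGy.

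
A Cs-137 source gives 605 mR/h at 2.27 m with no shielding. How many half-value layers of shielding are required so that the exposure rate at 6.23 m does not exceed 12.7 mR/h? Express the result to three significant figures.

At 6.23 m, distance alone gives 605 × (2.27/6.23)² = 605 × 0.1328 = 80.34 mR/h.
Further attenuation needed: 80.34/12.7 = 6.326.
n = log₂(6.326) = 2.661 half-value layers.

2.66 half-value layers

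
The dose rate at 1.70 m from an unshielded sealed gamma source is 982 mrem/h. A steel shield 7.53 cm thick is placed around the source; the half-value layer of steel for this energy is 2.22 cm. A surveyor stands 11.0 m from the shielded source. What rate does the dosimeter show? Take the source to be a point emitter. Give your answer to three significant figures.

Distance alone: 982 × (1.70/11.0)² = 982 × 0.02388 = 23.45 mrem/h.
Shield: 7.53/2.22 = 3.392 half-value layers → attenuation 2^(−3.392) = 0.09526.
Combined: 23.45 × 0.09526 = 2.234 mrem/h.

2.23 mrem/h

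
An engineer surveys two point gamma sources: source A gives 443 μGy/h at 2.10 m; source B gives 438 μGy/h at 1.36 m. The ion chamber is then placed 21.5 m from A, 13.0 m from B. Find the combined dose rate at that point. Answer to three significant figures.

9.02 μGy/h

By superposition, sum each source's inverse-square contribution:
A: 443 × (2.10/21.5)² = 4.226 μGy/h
B: 438 × (1.36/13.0)² = 4.794 μGy/h
Total = 4.226 + 4.794 = 9.020 μGy/h.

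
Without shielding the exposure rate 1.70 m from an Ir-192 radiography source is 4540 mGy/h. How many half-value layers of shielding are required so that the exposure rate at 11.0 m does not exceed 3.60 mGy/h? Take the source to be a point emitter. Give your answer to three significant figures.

4.91 half-value layers

At 11.0 m, distance alone gives 4540 × (1.70/11.0)² = 4540 × 0.02388 = 108.4 mGy/h.
Further attenuation needed: 108.4/3.60 = 30.11.
n = log₂(30.11) = 4.912 half-value layers.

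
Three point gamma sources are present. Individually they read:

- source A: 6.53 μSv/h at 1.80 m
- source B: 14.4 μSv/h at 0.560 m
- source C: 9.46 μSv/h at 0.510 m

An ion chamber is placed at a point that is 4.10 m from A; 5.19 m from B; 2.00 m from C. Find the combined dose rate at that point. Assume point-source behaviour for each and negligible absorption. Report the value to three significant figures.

Each source contributes Iᵢ·(dᵢ/rᵢ)²; contributions add.
A: 6.53 × (1.80/4.10)² = 1.259 μSv/h
B: 14.4 × (0.560/5.19)² = 0.1677 μSv/h
C: 9.46 × (0.510/2.00)² = 0.6151 μSv/h
Total = 1.259 + 0.1677 + 0.6151 = 2.042 μSv/h.

2.04 μSv/h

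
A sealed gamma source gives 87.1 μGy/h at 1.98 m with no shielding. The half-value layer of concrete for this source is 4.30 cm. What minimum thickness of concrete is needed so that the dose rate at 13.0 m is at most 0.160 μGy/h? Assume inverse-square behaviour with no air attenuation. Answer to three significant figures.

15.7 cm

At 13.0 m, distance alone gives 87.1 × (1.98/13.0)² = 87.1 × 0.02320 = 2.021 μGy/h.
Further attenuation needed: 2.021/0.160 = 12.63.
n = log₂(12.63) = 3.659 half-value layers.
Thickness = 3.659 × 4.30 cm = 15.73 cm.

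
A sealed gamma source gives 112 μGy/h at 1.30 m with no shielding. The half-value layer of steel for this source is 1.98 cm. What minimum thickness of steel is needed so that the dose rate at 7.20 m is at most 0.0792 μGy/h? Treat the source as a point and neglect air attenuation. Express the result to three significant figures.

At 7.20 m, distance alone gives 112 × (1.30/7.20)² = 112 × 0.03260 = 3.651 μGy/h.
Further attenuation needed: 3.651/0.0792 = 46.10.
n = log₂(46.10) = 5.527 half-value layers.
Thickness = 5.527 × 1.98 cm = 10.94 cm.

10.9 cm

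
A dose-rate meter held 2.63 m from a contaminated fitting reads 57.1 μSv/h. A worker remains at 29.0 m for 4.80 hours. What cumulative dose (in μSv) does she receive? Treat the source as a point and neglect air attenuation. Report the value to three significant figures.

2.25 μSv

Using I₁d₁² = I₂d₂², rate at 29.0 m:
57.1 × (2.63/29.0)² = 57.1 × 0.008225 = 0.4696 μSv/h.
Dose = rate × time = 0.4696 μSv/h × 4.800 h = 2.254 μSv.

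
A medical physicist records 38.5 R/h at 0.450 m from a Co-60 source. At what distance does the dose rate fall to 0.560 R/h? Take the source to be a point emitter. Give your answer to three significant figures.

Applying the 1/r² law, d₂ = d₁·√(I₁/I₂).
I₁/I₂ = 38.5/0.560 = 68.75, so d₂ = 0.450 × √68.75 = 3.731 m.

3.73 m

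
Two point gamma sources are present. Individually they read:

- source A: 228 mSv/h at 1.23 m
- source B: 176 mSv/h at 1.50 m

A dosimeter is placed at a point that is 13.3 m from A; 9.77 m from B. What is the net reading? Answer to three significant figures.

By superposition, sum each source's inverse-square contribution:
A: 228 × (1.23/13.3)² = 1.950 mSv/h
B: 176 × (1.50/9.77)² = 4.149 mSv/h
Total = 1.950 + 4.149 = 6.099 mSv/h.

6.10 mSv/h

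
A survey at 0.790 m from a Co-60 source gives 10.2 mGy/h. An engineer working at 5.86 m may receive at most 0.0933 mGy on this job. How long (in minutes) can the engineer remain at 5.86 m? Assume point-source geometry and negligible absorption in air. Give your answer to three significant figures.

30.2 min

Using I₁d₁² = I₂d₂², rate at 5.86 m:
10.2 × (0.790/5.86)² = 10.2 × 0.01817 = 0.1853 mGy/h.
Stay time = 0.0933 mGy ÷ 0.1853 mGy/h = 0.5035 h = 30.21 min.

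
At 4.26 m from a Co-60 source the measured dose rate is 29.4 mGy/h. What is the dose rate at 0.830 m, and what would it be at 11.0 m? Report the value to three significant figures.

Applying the 1/r² law,
At 0.830 m: (4.26/0.830)² = 26.34, so 29.4 × 26.34 = 774.4 mGy/h
At 11.0 m: 774.4 × (0.830/11.0)² = 774.4 × 0.005693 = 4.409 mGy/h.

774 mGy/h; 4.41 mGy/h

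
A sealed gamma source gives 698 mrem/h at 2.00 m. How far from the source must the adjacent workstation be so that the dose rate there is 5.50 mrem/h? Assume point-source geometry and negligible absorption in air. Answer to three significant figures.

Intensity scales as (d₁/d₂)², so d₂ = d₁·√(I₁/I₂).
I₁/I₂ = 698/5.50 = 126.9, so d₂ = 2.00 × √126.9 = 22.53 m.

22.5 m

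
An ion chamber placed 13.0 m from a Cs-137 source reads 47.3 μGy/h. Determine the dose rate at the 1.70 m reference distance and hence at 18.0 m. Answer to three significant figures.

Since intensity falls as 1/r²,
At 1.70 m: (13.0/1.70)² = 58.48, so 47.3 × 58.48 = 2766 μGy/h
At 18.0 m: 2766 × (1.70/18.0)² = 2766 × 0.008920 = 24.67 μGy/h.

2770 μGy/h; 24.7 μGy/h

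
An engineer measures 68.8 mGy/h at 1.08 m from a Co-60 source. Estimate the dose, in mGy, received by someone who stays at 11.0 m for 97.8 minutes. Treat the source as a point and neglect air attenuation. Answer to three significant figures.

1.08 mGy

Using I₁d₁² = I₂d₂², rate at 11.0 m:
(1.08/11.0)² = 0.009640, so 68.8 × 0.009640 = 0.6632 mGy/h.
Dose = rate × time = 0.6632 mGy/h × 1.630 h = 1.081 mGy.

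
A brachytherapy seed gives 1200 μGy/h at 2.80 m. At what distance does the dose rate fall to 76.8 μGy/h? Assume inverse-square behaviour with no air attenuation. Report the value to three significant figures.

Using I₁d₁² = I₂d₂², d₂ = d₁·√(I₁/I₂).
I₁/I₂ = 1200/76.8 = 15.62, so d₂ = 2.80 × √15.62 = 11.07 m.

11.1 m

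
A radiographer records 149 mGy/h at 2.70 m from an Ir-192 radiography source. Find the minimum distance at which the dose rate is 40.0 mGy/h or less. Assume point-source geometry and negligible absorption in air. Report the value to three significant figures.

Using I₁d₁² = I₂d₂², d₂ = d₁·√(I₁/I₂).
I₁/I₂ = 149/40.0 = 3.725, so d₂ = 2.70 × √3.725 = 5.211 m.

5.21 m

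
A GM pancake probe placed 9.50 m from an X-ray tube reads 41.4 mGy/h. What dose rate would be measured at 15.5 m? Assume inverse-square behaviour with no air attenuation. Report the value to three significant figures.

Intensity scales as (d₁/d₂)², so scaling from 9.50 m to 15.5 m:
41.4 × (9.50/15.5)² = 41.4 × 0.3757 = 15.55 mGy/h.

15.6 mGy/h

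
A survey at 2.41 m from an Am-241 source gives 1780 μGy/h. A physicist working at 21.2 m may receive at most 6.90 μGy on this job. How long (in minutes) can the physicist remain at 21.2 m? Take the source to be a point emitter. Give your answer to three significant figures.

Intensity scales as (d₁/d₂)², so rate at 21.2 m:
(2.41/21.2)² = 0.01292, so 1780 × 0.01292 = 23.00 μGy/h.
Stay time = 6.90 μGy ÷ 23.00 μGy/h = 0.3000 h = 18.00 min.

18.0 min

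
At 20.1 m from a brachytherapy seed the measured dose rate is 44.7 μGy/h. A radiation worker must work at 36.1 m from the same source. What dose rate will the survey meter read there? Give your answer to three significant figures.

Using I₁d₁² = I₂d₂², scaling from 20.1 m to 36.1 m:
(20.1/36.1)² = 0.3100, so 44.7 × 0.3100 = 13.86 μGy/h.

13.9 μGy/h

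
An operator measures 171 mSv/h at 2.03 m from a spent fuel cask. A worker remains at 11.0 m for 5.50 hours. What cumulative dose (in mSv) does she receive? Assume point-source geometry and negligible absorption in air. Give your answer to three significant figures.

Intensity scales as (d₁/d₂)², so rate at 11.0 m:
(2.03/11.0)² = 0.03406, so 171 × 0.03406 = 5.824 mSv/h.
Dose = rate × time = 5.824 mSv/h × 5.500 h = 32.03 mSv.

32.0 mSv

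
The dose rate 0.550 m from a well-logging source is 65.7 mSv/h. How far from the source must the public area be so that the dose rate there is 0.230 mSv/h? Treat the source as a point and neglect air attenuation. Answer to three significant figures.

By the inverse-square law, d₂ = d₁·√(I₁/I₂).
I₁/I₂ = 65.7/0.230 = 285.7, so d₂ = 0.550 × √285.7 = 9.296 m.

9.30 m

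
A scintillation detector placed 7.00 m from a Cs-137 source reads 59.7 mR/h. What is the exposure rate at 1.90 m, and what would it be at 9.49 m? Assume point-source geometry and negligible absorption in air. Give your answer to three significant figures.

By the inverse-square law,
At 1.90 m: (7.00/1.90)² = 13.57, so 59.7 × 13.57 = 810.1 mR/h
At 9.49 m: 810.1 × (1.90/9.49)² = 810.1 × 0.04008 = 32.47 mR/h.

810 mR/h; 32.5 mR/h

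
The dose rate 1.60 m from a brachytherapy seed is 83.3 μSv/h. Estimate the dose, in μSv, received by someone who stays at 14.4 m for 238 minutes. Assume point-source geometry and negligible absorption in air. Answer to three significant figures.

4.08 μSv

Applying the 1/r² law, rate at 14.4 m:
(1.60/14.4)² = 0.01235, so 83.3 × 0.01235 = 1.029 μSv/h.
Dose = rate × time = 1.029 μSv/h × 3.967 h = 4.082 μSv.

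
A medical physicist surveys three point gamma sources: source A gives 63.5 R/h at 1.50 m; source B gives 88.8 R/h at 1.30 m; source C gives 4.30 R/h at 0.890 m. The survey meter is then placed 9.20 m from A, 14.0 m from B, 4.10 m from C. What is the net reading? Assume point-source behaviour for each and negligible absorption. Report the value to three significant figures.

By superposition, sum each source's inverse-square contribution:
A: 63.5 × (1.50/9.20)² = 1.688 R/h
B: 88.8 × (1.30/14.0)² = 0.7657 R/h
C: 4.30 × (0.890/4.10)² = 0.2026 R/h
Total = 1.688 + 0.7657 + 0.2026 = 2.656 R/h.

2.66 R/h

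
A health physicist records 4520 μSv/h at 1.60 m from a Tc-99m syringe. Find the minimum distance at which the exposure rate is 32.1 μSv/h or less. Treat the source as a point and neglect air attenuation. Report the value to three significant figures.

19.0 m

Intensity scales as (d₁/d₂)², so d₂ = d₁·√(I₁/I₂).
I₁/I₂ = 4520/32.1 = 140.8, so d₂ = 1.60 × √140.8 = 18.99 m.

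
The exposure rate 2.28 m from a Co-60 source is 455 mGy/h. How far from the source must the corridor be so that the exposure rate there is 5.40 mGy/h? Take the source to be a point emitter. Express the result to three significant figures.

Applying the 1/r² law, d₂ = d₁·√(I₁/I₂).
I₁/I₂ = 455/5.40 = 84.26, so d₂ = 2.28 × √84.26 = 20.93 m.

20.9 m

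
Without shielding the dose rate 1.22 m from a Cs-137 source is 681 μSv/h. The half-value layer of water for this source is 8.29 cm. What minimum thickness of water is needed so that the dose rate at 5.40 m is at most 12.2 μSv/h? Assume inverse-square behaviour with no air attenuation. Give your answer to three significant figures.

At 5.40 m, distance alone gives (1.22/5.40)² = 0.05104, so 681 × 0.05104 = 34.76 μSv/h.
Further attenuation needed: 34.76/12.2 = 2.849.
n = log₂(2.849) = 1.510 half-value layers.
Thickness = 1.510 × 8.29 cm = 12.52 cm.

12.5 cm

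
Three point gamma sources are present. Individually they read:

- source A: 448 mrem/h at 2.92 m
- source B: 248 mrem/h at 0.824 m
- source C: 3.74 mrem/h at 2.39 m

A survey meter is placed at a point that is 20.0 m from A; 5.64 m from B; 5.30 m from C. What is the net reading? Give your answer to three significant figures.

15.6 mrem/h

By superposition, sum each source's inverse-square contribution:
A: 448 × (2.92/20.0)² = 9.550 mrem/h
B: 248 × (0.824/5.64)² = 5.294 mrem/h
C: 3.74 × (2.39/5.30)² = 0.7605 mrem/h
Total = 9.550 + 5.294 + 0.7605 = 15.60 mrem/h.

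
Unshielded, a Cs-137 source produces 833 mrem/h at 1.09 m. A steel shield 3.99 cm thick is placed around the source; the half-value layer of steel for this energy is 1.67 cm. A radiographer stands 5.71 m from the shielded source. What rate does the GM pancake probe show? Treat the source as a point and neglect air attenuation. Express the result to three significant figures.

Distance alone: (1.09/5.71)² = 0.03644, so 833 × 0.03644 = 30.35 mrem/h.
Shield: 3.99/1.67 = 2.389 half-value layers → attenuation 2^(−2.389) = 0.1909.
Combined: 30.35 × 0.1909 = 5.794 mrem/h.

5.79 mrem/h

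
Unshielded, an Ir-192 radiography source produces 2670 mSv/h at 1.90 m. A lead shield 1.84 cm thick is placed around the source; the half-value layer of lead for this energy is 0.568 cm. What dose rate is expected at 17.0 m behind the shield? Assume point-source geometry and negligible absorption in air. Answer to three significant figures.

3.53 mSv/h

Distance alone: (1.90/17.0)² = 0.01249, so 2670 × 0.01249 = 33.35 mSv/h.
Shield: 1.84/0.568 = 3.239 half-value layers → attenuation 2^(−3.239) = 0.1059.
Combined: 33.35 × 0.1059 = 3.532 mSv/h.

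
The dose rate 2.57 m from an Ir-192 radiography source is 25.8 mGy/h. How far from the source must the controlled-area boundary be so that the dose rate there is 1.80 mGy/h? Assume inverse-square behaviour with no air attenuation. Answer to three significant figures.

Using I₁d₁² = I₂d₂², d₂ = d₁·√(I₁/I₂).
I₁/I₂ = 25.8/1.80 = 14.33, so d₂ = 2.57 × √14.33 = 9.729 m.

9.73 m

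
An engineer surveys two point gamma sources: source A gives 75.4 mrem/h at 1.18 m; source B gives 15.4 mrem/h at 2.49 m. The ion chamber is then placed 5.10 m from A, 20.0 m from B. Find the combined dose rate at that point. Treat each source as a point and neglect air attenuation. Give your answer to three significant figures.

By superposition, sum each source's inverse-square contribution:
A: 75.4 × (1.18/5.10)² = 4.036 mrem/h
B: 15.4 × (2.49/20.0)² = 0.2387 mrem/h
Total = 4.036 + 0.2387 = 4.275 mrem/h.

4.28 mrem/h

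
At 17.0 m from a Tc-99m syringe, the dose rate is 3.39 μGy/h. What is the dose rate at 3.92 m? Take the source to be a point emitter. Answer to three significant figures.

By the inverse-square law, the rate at 3.92 m is
3.39 × (17.0/3.92)² = 3.39 × 18.81 = 63.77 μGy/h.

63.8 μGy/h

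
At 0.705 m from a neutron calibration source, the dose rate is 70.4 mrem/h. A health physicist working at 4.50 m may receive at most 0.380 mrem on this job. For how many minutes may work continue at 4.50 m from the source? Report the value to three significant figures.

13.2 min

By the inverse-square law, rate at 4.50 m:
(0.705/4.50)² = 0.02454, so 70.4 × 0.02454 = 1.728 mrem/h.
Stay time = 0.380 mrem ÷ 1.728 mrem/h = 0.2199 h = 13.19 min.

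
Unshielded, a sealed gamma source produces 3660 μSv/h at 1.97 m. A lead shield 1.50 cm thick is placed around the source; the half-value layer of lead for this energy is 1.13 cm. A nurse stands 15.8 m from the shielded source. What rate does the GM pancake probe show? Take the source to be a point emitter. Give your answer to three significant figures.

Distance alone: (1.97/15.8)² = 0.01555, so 3660 × 0.01555 = 56.91 μSv/h.
Shield: 1.50/1.13 = 1.327 half-value layers → attenuation 2^(−1.327) = 0.3986.
Combined: 56.91 × 0.3986 = 22.68 μSv/h.

22.7 μSv/h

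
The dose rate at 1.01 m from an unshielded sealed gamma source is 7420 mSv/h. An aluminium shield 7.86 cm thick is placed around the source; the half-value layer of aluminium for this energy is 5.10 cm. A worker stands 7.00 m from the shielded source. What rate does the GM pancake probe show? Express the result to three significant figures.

53.1 mSv/h

Distance alone: 7420 × (1.01/7.00)² = 7420 × 0.02082 = 154.5 mSv/h.
Shield: 7.86/5.10 = 1.541 half-value layers → attenuation 2^(−1.541) = 0.3436.
Combined: 154.5 × 0.3436 = 53.09 mSv/h.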